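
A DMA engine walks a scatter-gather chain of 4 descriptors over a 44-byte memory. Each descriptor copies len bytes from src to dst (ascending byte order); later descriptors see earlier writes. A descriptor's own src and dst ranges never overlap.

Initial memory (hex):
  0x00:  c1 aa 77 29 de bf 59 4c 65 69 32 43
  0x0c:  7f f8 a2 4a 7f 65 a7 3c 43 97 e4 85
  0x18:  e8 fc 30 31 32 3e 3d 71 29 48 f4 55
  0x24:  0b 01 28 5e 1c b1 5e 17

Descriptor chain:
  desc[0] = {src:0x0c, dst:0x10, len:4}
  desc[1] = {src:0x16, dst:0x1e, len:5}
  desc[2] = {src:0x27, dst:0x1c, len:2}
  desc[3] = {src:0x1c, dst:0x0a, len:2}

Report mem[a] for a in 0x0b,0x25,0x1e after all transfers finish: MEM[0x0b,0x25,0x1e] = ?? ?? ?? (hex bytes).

MEM[0x0b,0x25,0x1e] = 1c 01 e4

D0: mem[0x10..0x13] <- [7f f8 a2 4a]
D1: mem[0x1e..0x22] <- [e4 85 e8 fc 30]
D2: mem[0x1c..0x1d] <- [5e 1c]
D3: mem[0x0a..0x0b] <- [5e 1c]
query mem[0x0b]=0x1c, mem[0x25]=0x01, mem[0x1e]=0xe4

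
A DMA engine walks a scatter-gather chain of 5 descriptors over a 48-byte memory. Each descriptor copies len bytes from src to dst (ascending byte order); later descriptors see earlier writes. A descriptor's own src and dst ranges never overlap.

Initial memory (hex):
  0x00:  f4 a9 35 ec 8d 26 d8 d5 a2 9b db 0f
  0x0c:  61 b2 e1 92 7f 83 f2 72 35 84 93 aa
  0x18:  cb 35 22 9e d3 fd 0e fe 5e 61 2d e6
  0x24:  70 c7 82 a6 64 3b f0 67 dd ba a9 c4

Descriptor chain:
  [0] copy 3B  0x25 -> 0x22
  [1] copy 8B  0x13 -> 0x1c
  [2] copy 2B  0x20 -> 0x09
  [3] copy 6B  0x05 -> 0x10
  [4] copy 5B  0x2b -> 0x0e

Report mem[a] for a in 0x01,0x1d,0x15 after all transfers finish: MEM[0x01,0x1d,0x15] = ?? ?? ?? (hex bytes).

  after D0: wrote 3B at 0x22 = c782a6
  after D1: wrote 8B at 0x1c = 72358493aacb3522
  after D2: wrote 2B at 0x09 = aacb
  after D3: wrote 6B at 0x10 = 26d8d5a2aacb
  after D4: wrote 5B at 0x0e = 67ddbaa9c4
query mem[0x01]=0xa9, mem[0x1d]=0x35, mem[0x15]=0xcb

MEM[0x01,0x1d,0x15] = a9 35 cb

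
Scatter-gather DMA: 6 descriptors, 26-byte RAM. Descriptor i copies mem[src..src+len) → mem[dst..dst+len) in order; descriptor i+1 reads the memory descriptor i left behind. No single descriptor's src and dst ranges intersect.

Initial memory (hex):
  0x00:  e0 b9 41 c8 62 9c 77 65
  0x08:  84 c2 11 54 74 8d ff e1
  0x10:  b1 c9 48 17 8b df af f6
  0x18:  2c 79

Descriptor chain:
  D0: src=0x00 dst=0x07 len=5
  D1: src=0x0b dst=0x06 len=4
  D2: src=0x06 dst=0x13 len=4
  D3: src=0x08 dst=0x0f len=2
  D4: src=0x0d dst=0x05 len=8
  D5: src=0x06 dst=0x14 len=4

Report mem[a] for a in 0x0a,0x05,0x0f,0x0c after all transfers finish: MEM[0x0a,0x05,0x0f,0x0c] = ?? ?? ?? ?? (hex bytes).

D0: mem[0x07..0x0b] <- [e0 b9 41 c8 62]
D1: mem[0x06..0x09] <- [62 74 8d ff]
D2: mem[0x13..0x16] <- [62 74 8d ff]
D3: mem[0x0f..0x10] <- [8d ff]
D4: mem[0x05..0x0c] <- [8d ff 8d ff c9 48 62 74]
D5: mem[0x14..0x17] <- [ff 8d ff c9]
query mem[0x0a]=0x48, mem[0x05]=0x8d, mem[0x0f]=0x8d, mem[0x0c]=0x74

MEM[0x0a,0x05,0x0f,0x0c] = 48 8d 8d 74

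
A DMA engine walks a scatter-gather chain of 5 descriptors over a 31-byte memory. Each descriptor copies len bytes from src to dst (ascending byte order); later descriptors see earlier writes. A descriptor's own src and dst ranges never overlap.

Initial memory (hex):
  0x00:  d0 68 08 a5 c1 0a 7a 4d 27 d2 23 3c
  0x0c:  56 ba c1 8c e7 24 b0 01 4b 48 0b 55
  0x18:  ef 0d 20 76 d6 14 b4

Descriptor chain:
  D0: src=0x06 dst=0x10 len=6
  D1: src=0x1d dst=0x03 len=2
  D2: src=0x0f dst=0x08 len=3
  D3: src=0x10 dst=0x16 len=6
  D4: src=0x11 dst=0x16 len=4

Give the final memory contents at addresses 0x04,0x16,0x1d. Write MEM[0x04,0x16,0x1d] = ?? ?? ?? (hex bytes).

MEM[0x04,0x16,0x1d] = b4 4d 14

#0 dst[0x10+6] := {0x7a,0x4d,0x27,0xd2,0x23,0x3c}
#1 dst[0x03+2] := {0x14,0xb4}
#2 dst[0x08+3] := {0x8c,0x7a,0x4d}
#3 dst[0x16+6] := {0x7a,0x4d,0x27,0xd2,0x23,0x3c}
#4 dst[0x16+4] := {0x4d,0x27,0xd2,0x23}
query mem[0x04]=0xb4, mem[0x16]=0x4d, mem[0x1d]=0x14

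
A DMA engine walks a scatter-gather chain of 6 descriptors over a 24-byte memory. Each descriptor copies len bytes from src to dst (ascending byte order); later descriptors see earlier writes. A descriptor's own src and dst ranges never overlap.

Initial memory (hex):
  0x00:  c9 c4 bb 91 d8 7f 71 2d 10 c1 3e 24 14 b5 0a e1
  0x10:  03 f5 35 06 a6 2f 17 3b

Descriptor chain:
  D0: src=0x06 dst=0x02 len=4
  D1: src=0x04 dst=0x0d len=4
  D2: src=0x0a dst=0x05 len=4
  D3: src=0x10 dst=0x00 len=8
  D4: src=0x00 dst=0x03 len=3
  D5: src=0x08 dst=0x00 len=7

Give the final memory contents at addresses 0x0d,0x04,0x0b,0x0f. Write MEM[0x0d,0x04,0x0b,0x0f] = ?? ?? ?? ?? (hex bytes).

#0 dst[0x02+4] := {0x71,0x2d,0x10,0xc1}
#1 dst[0x0d+4] := {0x10,0xc1,0x71,0x2d}
#2 dst[0x05+4] := {0x3e,0x24,0x14,0x10}
#3 dst[0x00+8] := {0x2d,0xf5,0x35,0x06,0xa6,0x2f,0x17,0x3b}
#4 dst[0x03+3] := {0x2d,0xf5,0x35}
#5 dst[0x00+7] := {0x10,0xc1,0x3e,0x24,0x14,0x10,0xc1}
query mem[0x0d]=0x10, mem[0x04]=0x14, mem[0x0b]=0x24, mem[0x0f]=0x71

MEM[0x0d,0x04,0x0b,0x0f] = 10 14 24 71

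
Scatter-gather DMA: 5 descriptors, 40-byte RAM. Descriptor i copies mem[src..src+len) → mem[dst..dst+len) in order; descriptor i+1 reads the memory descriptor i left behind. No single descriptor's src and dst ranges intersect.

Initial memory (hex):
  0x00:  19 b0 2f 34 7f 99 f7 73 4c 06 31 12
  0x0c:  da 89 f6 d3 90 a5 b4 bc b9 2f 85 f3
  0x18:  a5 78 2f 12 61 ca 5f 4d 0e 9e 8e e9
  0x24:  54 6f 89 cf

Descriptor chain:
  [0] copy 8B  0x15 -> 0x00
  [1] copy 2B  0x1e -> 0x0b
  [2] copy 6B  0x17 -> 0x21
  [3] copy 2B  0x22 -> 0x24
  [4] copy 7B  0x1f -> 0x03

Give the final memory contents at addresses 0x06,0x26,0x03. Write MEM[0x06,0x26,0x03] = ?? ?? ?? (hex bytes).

MEM[0x06,0x26,0x03] = a5 61 4d

#0 dst[0x00+8] := {0x2f,0x85,0xf3,0xa5,0x78,0x2f,0x12,0x61}
#1 dst[0x0b+2] := {0x5f,0x4d}
#2 dst[0x21+6] := {0xf3,0xa5,0x78,0x2f,0x12,0x61}
#3 dst[0x24+2] := {0xa5,0x78}
#4 dst[0x03+7] := {0x4d,0x0e,0xf3,0xa5,0x78,0xa5,0x78}
query mem[0x06]=0xa5, mem[0x26]=0x61, mem[0x03]=0x4d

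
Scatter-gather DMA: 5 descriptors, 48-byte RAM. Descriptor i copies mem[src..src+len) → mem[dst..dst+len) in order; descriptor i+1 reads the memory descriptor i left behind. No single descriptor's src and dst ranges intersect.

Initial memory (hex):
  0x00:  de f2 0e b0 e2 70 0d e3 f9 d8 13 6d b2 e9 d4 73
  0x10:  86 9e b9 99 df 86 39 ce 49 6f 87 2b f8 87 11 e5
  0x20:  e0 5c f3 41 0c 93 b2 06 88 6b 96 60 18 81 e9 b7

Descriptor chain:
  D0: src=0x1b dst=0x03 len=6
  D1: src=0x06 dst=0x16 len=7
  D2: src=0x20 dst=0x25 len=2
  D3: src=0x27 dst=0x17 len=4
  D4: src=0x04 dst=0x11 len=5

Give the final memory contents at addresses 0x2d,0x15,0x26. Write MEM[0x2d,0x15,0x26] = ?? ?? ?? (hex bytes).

[0] 0x1b->0x03 len=6 : 2b f8 87 11 e5 e0
[1] 0x06->0x16 len=7 : 11 e5 e0 d8 13 6d b2
[2] 0x20->0x25 len=2 : e0 5c
[3] 0x27->0x17 len=4 : 06 88 6b 96
[4] 0x04->0x11 len=5 : f8 87 11 e5 e0
query mem[0x2d]=0x81, mem[0x15]=0xe0, mem[0x26]=0x5c

MEM[0x2d,0x15,0x26] = 81 e0 5c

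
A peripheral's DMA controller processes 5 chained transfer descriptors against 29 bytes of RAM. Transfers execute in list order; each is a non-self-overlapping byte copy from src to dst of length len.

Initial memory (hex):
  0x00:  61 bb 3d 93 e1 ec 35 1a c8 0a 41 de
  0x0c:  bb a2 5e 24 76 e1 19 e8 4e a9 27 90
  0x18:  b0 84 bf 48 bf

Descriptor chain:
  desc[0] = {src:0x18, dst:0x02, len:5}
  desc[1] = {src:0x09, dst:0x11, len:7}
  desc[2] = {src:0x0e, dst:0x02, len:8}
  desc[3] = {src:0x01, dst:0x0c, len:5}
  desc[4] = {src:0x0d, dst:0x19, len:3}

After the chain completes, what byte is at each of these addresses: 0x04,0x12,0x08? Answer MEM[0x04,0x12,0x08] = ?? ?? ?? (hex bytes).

MEM[0x04,0x12,0x08] = 76 41 bb

#0 dst[0x02+5] := {0xb0,0x84,0xbf,0x48,0xbf}
#1 dst[0x11+7] := {0x0a,0x41,0xde,0xbb,0xa2,0x5e,0x24}
#2 dst[0x02+8] := {0x5e,0x24,0x76,0x0a,0x41,0xde,0xbb,0xa2}
#3 dst[0x0c+5] := {0xbb,0x5e,0x24,0x76,0x0a}
#4 dst[0x19+3] := {0x5e,0x24,0x76}
query mem[0x04]=0x76, mem[0x12]=0x41, mem[0x08]=0xbb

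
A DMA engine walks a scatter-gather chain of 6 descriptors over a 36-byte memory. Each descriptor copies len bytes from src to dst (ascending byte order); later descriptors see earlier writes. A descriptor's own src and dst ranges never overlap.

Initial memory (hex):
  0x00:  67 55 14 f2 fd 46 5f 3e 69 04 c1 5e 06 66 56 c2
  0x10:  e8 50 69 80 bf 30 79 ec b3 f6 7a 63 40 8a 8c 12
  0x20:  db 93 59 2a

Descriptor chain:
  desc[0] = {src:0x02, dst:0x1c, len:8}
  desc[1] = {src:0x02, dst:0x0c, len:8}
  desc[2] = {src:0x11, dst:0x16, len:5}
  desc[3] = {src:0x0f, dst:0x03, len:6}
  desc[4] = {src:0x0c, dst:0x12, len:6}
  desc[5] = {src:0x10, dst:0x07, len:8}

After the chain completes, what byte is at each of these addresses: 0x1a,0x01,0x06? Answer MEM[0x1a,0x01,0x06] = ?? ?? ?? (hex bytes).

[0] 0x02->0x1c len=8 : 14 f2 fd 46 5f 3e 69 04
[1] 0x02->0x0c len=8 : 14 f2 fd 46 5f 3e 69 04
[2] 0x11->0x16 len=5 : 3e 69 04 bf 30
[3] 0x0f->0x03 len=6 : 46 5f 3e 69 04 bf
[4] 0x0c->0x12 len=6 : 14 f2 fd 46 5f 3e
[5] 0x10->0x07 len=8 : 5f 3e 14 f2 fd 46 5f 3e
query mem[0x1a]=0x30, mem[0x01]=0x55, mem[0x06]=0x69

MEM[0x1a,0x01,0x06] = 30 55 69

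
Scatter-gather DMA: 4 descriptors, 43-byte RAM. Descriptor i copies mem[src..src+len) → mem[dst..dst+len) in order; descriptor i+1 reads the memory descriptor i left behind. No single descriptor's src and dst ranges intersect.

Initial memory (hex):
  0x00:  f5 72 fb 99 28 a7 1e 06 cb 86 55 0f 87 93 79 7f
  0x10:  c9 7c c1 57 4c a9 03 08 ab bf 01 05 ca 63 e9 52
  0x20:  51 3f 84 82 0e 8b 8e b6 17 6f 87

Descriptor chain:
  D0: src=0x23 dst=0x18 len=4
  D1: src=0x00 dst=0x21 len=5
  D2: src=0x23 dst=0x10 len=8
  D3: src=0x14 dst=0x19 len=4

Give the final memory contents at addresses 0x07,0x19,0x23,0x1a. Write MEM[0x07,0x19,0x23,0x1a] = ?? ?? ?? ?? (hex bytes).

  after D0: wrote 4B at 0x18 = 820e8b8e
  after D1: wrote 5B at 0x21 = f572fb9928
  after D2: wrote 8B at 0x10 = fb99288eb6176f87
  after D3: wrote 4B at 0x19 = b6176f87
query mem[0x07]=0x06, mem[0x19]=0xb6, mem[0x23]=0xfb, mem[0x1a]=0x17

MEM[0x07,0x19,0x23,0x1a] = 06 b6 fb 17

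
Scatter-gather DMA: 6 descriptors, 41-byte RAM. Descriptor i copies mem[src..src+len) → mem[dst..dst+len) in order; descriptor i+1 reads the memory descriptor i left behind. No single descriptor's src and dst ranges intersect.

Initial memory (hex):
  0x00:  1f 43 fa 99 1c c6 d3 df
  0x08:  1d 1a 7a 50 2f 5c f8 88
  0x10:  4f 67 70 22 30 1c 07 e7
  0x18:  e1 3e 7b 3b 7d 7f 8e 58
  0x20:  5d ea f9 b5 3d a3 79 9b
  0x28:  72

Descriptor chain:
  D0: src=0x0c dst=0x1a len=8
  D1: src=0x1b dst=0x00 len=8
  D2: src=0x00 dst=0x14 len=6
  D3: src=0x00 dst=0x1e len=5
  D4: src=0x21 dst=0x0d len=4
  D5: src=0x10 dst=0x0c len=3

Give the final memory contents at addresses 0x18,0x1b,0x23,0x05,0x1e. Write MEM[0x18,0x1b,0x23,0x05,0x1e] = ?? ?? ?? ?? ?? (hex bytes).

MEM[0x18,0x1b,0x23,0x05,0x1e] = 67 5c b5 70 5c

#0 dst[0x1a+8] := {0x2f,0x5c,0xf8,0x88,0x4f,0x67,0x70,0x22}
#1 dst[0x00+8] := {0x5c,0xf8,0x88,0x4f,0x67,0x70,0x22,0xf9}
#2 dst[0x14+6] := {0x5c,0xf8,0x88,0x4f,0x67,0x70}
#3 dst[0x1e+5] := {0x5c,0xf8,0x88,0x4f,0x67}
#4 dst[0x0d+4] := {0x4f,0x67,0xb5,0x3d}
#5 dst[0x0c+3] := {0x3d,0x67,0x70}
query mem[0x18]=0x67, mem[0x1b]=0x5c, mem[0x23]=0xb5, mem[0x05]=0x70, mem[0x1e]=0x5c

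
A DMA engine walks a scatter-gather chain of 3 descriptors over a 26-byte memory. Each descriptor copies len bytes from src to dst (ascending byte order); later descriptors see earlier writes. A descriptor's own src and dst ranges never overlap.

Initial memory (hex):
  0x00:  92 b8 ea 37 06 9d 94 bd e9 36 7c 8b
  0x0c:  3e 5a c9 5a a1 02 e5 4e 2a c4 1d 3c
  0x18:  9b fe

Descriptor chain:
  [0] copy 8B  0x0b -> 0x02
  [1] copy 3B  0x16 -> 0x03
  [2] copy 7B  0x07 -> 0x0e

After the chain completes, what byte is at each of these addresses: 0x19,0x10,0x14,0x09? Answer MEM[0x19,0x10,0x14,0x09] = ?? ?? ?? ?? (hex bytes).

[0] 0x0b->0x02 len=8 : 8b 3e 5a c9 5a a1 02 e5
[1] 0x16->0x03 len=3 : 1d 3c 9b
[2] 0x07->0x0e len=7 : a1 02 e5 7c 8b 3e 5a
query mem[0x19]=0xfe, mem[0x10]=0xe5, mem[0x14]=0x5a, mem[0x09]=0xe5

MEM[0x19,0x10,0x14,0x09] = fe e5 5a e5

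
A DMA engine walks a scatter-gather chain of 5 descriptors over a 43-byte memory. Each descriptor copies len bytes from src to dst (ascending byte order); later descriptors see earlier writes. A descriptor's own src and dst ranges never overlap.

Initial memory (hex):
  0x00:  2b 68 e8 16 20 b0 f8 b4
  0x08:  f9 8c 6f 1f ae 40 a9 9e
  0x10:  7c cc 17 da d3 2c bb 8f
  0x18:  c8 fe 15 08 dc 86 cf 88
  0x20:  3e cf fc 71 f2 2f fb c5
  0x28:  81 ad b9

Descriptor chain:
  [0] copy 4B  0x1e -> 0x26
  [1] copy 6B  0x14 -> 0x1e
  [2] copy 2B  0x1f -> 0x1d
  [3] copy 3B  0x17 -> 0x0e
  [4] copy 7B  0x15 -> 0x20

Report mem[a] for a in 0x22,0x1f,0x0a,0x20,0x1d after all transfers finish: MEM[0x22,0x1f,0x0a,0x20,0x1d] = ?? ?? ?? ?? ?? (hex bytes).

MEM[0x22,0x1f,0x0a,0x20,0x1d] = 8f 2c 6f 2c 2c

D0: mem[0x26..0x29] <- [cf 88 3e cf]
D1: mem[0x1e..0x23] <- [d3 2c bb 8f c8 fe]
D2: mem[0x1d..0x1e] <- [2c bb]
D3: mem[0x0e..0x10] <- [8f c8 fe]
D4: mem[0x20..0x26] <- [2c bb 8f c8 fe 15 08]
query mem[0x22]=0x8f, mem[0x1f]=0x2c, mem[0x0a]=0x6f, mem[0x20]=0x2c, mem[0x1d]=0x2c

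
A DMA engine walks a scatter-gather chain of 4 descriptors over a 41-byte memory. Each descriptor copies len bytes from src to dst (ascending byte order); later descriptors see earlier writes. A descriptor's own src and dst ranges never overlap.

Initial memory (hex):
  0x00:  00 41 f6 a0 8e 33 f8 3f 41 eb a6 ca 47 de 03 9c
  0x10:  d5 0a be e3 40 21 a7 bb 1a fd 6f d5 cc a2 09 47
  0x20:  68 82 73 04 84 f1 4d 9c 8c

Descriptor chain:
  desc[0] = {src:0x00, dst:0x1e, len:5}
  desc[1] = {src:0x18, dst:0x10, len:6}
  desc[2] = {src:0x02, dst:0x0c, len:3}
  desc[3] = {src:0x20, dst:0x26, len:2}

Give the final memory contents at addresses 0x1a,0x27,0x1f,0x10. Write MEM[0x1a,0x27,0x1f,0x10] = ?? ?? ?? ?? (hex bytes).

MEM[0x1a,0x27,0x1f,0x10] = 6f a0 41 1a

  after D0: wrote 5B at 0x1e = 0041f6a08e
  after D1: wrote 6B at 0x10 = 1afd6fd5cca2
  after D2: wrote 3B at 0x0c = f6a08e
  after D3: wrote 2B at 0x26 = f6a0
query mem[0x1a]=0x6f, mem[0x27]=0xa0, mem[0x1f]=0x41, mem[0x10]=0x1a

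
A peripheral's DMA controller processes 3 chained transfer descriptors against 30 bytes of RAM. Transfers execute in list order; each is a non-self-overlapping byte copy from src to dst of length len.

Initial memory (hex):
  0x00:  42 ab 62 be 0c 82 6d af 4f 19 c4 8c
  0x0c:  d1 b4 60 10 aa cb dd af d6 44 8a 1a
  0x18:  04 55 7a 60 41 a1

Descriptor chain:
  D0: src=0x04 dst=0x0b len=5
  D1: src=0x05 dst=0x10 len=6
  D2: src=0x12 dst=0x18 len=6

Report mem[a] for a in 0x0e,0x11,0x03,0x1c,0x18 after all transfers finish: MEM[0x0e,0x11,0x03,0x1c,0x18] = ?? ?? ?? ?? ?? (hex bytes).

  after D0: wrote 5B at 0x0b = 0c826daf4f
  after D1: wrote 6B at 0x10 = 826daf4f19c4
  after D2: wrote 6B at 0x18 = af4f19c48a1a
query mem[0x0e]=0xaf, mem[0x11]=0x6d, mem[0x03]=0xbe, mem[0x1c]=0x8a, mem[0x18]=0xaf

MEM[0x0e,0x11,0x03,0x1c,0x18] = af 6d be 8a af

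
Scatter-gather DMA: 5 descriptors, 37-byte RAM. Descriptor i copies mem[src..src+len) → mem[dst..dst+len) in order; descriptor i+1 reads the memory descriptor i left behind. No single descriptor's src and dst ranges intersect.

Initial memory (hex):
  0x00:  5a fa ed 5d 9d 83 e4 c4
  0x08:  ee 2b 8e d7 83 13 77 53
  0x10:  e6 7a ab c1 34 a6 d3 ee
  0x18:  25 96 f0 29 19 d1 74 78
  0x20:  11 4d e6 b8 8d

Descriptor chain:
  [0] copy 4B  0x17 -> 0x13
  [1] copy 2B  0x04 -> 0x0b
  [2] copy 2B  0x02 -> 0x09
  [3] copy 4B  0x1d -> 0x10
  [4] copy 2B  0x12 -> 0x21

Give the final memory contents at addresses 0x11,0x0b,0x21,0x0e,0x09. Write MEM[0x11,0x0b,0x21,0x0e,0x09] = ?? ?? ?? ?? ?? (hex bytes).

#0 dst[0x13+4] := {0xee,0x25,0x96,0xf0}
#1 dst[0x0b+2] := {0x9d,0x83}
#2 dst[0x09+2] := {0xed,0x5d}
#3 dst[0x10+4] := {0xd1,0x74,0x78,0x11}
#4 dst[0x21+2] := {0x78,0x11}
query mem[0x11]=0x74, mem[0x0b]=0x9d, mem[0x21]=0x78, mem[0x0e]=0x77, mem[0x09]=0xed

MEM[0x11,0x0b,0x21,0x0e,0x09] = 74 9d 78 77 ed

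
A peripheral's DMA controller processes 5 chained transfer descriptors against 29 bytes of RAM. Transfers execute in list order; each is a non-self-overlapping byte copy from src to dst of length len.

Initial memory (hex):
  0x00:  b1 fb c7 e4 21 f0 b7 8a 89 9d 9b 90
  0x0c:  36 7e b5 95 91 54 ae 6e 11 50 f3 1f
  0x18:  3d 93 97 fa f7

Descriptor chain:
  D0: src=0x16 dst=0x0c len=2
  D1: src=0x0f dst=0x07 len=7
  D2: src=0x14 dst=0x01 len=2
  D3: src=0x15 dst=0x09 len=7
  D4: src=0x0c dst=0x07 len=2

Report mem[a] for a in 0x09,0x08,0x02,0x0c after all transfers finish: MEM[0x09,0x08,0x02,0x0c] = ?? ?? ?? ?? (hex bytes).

MEM[0x09,0x08,0x02,0x0c] = 50 93 50 3d

[0] 0x16->0x0c len=2 : f3 1f
[1] 0x0f->0x07 len=7 : 95 91 54 ae 6e 11 50
[2] 0x14->0x01 len=2 : 11 50
[3] 0x15->0x09 len=7 : 50 f3 1f 3d 93 97 fa
[4] 0x0c->0x07 len=2 : 3d 93
query mem[0x09]=0x50, mem[0x08]=0x93, mem[0x02]=0x50, mem[0x0c]=0x3d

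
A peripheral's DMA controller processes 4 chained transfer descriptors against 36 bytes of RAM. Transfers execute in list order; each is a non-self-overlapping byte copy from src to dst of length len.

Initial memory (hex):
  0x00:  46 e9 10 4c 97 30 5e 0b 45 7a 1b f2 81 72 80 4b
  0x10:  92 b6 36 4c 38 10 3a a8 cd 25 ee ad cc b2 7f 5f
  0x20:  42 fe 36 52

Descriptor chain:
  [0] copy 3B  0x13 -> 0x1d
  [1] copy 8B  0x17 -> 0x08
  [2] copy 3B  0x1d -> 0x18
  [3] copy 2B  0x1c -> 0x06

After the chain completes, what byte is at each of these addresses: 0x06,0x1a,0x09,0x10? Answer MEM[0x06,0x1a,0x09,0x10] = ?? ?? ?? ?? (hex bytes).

MEM[0x06,0x1a,0x09,0x10] = cc 10 cd 92

D0: mem[0x1d..0x1f] <- [4c 38 10]
D1: mem[0x08..0x0f] <- [a8 cd 25 ee ad cc 4c 38]
D2: mem[0x18..0x1a] <- [4c 38 10]
D3: mem[0x06..0x07] <- [cc 4c]
query mem[0x06]=0xcc, mem[0x1a]=0x10, mem[0x09]=0xcd, mem[0x10]=0x92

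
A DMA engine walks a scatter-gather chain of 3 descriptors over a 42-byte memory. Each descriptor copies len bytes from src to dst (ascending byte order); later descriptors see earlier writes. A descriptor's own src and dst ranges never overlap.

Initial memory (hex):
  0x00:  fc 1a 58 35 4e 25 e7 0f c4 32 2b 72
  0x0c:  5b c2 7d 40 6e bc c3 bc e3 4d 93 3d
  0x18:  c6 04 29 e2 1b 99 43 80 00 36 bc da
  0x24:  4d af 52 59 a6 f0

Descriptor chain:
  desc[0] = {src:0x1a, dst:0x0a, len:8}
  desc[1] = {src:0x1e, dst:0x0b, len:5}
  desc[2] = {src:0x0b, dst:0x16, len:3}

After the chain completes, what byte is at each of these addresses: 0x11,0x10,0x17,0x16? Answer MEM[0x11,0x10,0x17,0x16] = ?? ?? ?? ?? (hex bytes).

MEM[0x11,0x10,0x17,0x16] = 36 00 80 43

D0: mem[0x0a..0x11] <- [29 e2 1b 99 43 80 00 36]
D1: mem[0x0b..0x0f] <- [43 80 00 36 bc]
D2: mem[0x16..0x18] <- [43 80 00]
query mem[0x11]=0x36, mem[0x10]=0x00, mem[0x17]=0x80, mem[0x16]=0x43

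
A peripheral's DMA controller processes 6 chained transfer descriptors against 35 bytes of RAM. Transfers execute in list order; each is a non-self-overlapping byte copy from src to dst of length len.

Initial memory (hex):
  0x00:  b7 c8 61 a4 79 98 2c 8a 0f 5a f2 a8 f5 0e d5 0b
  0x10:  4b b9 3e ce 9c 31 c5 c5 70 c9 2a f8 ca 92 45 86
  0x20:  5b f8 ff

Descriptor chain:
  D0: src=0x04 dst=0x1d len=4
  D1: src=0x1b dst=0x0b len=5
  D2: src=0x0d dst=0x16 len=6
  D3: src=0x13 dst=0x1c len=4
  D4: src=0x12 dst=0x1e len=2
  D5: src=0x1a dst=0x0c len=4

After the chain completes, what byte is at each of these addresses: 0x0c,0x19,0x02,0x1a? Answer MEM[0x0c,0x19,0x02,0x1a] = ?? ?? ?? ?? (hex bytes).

MEM[0x0c,0x19,0x02,0x1a] = b9 4b 61 b9

[0] 0x04->0x1d len=4 : 79 98 2c 8a
[1] 0x1b->0x0b len=5 : f8 ca 79 98 2c
[2] 0x0d->0x16 len=6 : 79 98 2c 4b b9 3e
[3] 0x13->0x1c len=4 : ce 9c 31 79
[4] 0x12->0x1e len=2 : 3e ce
[5] 0x1a->0x0c len=4 : b9 3e ce 9c
query mem[0x0c]=0xb9, mem[0x19]=0x4b, mem[0x02]=0x61, mem[0x1a]=0xb9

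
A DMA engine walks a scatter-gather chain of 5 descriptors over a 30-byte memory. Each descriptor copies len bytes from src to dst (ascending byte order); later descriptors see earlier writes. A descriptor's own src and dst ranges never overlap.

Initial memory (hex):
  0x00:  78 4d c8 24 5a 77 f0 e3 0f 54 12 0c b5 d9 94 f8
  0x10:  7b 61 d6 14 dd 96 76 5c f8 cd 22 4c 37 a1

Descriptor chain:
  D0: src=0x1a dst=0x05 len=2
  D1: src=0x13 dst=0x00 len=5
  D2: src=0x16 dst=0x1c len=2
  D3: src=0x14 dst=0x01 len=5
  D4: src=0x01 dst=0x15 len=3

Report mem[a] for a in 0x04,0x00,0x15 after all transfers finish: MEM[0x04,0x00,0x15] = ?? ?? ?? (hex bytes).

  after D0: wrote 2B at 0x05 = 224c
  after D1: wrote 5B at 0x00 = 14dd96765c
  after D2: wrote 2B at 0x1c = 765c
  after D3: wrote 5B at 0x01 = dd96765cf8
  after D4: wrote 3B at 0x15 = dd9676
query mem[0x04]=0x5c, mem[0x00]=0x14, mem[0x15]=0xdd

MEM[0x04,0x00,0x15] = 5c 14 dd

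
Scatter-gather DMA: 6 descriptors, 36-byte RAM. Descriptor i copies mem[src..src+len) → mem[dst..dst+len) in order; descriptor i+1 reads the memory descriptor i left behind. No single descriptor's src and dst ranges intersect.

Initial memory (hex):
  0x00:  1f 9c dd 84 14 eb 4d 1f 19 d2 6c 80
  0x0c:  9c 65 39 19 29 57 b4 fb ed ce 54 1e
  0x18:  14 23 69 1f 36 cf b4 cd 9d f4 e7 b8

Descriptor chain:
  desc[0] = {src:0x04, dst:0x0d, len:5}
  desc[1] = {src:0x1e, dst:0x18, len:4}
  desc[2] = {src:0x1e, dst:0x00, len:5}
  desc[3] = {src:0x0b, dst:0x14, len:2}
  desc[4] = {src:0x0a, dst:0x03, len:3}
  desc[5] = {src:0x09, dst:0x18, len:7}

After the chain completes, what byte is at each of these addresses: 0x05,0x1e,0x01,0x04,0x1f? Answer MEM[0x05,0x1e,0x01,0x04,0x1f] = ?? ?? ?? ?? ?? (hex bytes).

MEM[0x05,0x1e,0x01,0x04,0x1f] = 9c 4d cd 80 cd

  after D0: wrote 5B at 0x0d = 14eb4d1f19
  after D1: wrote 4B at 0x18 = b4cd9df4
  after D2: wrote 5B at 0x00 = b4cd9df4e7
  after D3: wrote 2B at 0x14 = 809c
  after D4: wrote 3B at 0x03 = 6c809c
  after D5: wrote 7B at 0x18 = d26c809c14eb4d
query mem[0x05]=0x9c, mem[0x1e]=0x4d, mem[0x01]=0xcd, mem[0x04]=0x80, mem[0x1f]=0xcd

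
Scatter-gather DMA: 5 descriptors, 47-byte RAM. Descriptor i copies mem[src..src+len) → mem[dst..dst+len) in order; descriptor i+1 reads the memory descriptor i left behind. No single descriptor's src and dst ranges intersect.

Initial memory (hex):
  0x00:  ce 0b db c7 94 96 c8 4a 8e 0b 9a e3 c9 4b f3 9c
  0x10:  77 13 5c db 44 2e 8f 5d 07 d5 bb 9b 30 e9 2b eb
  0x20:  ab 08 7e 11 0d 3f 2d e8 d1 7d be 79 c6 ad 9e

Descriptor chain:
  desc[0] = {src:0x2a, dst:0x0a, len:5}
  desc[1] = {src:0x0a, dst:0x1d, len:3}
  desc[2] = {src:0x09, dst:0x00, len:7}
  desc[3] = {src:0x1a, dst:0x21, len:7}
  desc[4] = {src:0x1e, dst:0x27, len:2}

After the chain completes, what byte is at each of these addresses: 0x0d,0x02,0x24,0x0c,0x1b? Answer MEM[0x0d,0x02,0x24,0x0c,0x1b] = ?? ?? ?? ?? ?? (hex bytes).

MEM[0x0d,0x02,0x24,0x0c,0x1b] = ad 79 be c6 9b

  after D0: wrote 5B at 0x0a = be79c6ad9e
  after D1: wrote 3B at 0x1d = be79c6
  after D2: wrote 7B at 0x00 = 0bbe79c6ad9e9c
  after D3: wrote 7B at 0x21 = bb9b30be79c6ab
  after D4: wrote 2B at 0x27 = 79c6
query mem[0x0d]=0xad, mem[0x02]=0x79, mem[0x24]=0xbe, mem[0x0c]=0xc6, mem[0x1b]=0x9b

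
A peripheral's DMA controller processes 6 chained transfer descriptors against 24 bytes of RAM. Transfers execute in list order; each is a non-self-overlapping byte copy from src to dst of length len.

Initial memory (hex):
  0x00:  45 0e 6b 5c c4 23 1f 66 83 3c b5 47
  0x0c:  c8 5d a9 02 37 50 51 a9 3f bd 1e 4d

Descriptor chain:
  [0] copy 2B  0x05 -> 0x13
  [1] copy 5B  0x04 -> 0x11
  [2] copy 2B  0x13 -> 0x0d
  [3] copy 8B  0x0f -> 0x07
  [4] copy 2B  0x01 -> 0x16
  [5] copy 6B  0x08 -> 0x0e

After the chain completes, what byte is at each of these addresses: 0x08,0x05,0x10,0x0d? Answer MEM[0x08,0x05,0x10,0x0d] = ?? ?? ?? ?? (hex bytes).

  after D0: wrote 2B at 0x13 = 231f
  after D1: wrote 5B at 0x11 = c4231f6683
  after D2: wrote 2B at 0x0d = 1f66
  after D3: wrote 8B at 0x07 = 0237c4231f66831e
  after D4: wrote 2B at 0x16 = 0e6b
  after D5: wrote 6B at 0x0e = 37c4231f6683
query mem[0x08]=0x37, mem[0x05]=0x23, mem[0x10]=0x23, mem[0x0d]=0x83

MEM[0x08,0x05,0x10,0x0d] = 37 23 23 83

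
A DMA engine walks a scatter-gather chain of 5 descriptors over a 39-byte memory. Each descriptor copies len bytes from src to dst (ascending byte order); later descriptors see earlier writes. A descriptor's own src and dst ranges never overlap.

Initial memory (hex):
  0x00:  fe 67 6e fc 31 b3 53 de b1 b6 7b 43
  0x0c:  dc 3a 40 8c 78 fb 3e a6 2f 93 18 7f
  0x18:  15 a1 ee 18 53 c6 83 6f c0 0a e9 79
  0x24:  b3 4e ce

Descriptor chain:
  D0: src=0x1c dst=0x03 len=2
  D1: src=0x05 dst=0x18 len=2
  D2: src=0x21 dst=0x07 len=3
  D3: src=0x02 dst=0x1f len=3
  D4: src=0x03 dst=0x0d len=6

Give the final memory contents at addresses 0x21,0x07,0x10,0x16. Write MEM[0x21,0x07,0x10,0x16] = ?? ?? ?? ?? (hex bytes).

MEM[0x21,0x07,0x10,0x16] = c6 0a 53 18

#0 dst[0x03+2] := {0x53,0xc6}
#1 dst[0x18+2] := {0xb3,0x53}
#2 dst[0x07+3] := {0x0a,0xe9,0x79}
#3 dst[0x1f+3] := {0x6e,0x53,0xc6}
#4 dst[0x0d+6] := {0x53,0xc6,0xb3,0x53,0x0a,0xe9}
query mem[0x21]=0xc6, mem[0x07]=0x0a, mem[0x10]=0x53, mem[0x16]=0x18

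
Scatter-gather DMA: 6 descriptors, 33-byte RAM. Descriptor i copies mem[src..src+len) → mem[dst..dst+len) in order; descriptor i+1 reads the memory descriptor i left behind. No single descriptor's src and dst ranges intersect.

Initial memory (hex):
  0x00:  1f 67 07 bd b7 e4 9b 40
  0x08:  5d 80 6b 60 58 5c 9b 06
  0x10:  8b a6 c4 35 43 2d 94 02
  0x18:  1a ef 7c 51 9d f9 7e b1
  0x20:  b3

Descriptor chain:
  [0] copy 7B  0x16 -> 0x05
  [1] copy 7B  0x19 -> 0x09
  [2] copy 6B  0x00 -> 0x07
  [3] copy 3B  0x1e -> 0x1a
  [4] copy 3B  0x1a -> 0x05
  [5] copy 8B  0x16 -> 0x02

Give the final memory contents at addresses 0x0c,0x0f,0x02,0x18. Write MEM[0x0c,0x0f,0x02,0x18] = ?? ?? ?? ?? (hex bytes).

MEM[0x0c,0x0f,0x02,0x18] = 94 b1 94 1a

D0: mem[0x05..0x0b] <- [94 02 1a ef 7c 51 9d]
D1: mem[0x09..0x0f] <- [ef 7c 51 9d f9 7e b1]
D2: mem[0x07..0x0c] <- [1f 67 07 bd b7 94]
D3: mem[0x1a..0x1c] <- [7e b1 b3]
D4: mem[0x05..0x07] <- [7e b1 b3]
D5: mem[0x02..0x09] <- [94 02 1a ef 7e b1 b3 f9]
query mem[0x0c]=0x94, mem[0x0f]=0xb1, mem[0x02]=0x94, mem[0x18]=0x1a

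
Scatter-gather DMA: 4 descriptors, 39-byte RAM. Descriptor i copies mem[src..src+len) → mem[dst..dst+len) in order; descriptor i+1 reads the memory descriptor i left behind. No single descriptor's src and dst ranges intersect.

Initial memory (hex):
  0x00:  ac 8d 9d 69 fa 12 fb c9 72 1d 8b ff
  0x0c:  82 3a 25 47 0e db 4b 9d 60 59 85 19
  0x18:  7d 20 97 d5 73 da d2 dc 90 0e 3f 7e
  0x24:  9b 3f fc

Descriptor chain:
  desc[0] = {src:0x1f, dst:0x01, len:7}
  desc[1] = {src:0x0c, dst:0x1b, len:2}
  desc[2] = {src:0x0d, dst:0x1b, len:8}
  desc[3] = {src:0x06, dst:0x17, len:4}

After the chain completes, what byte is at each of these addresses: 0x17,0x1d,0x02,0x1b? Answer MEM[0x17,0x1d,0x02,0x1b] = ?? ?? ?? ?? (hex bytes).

  after D0: wrote 7B at 0x01 = dc900e3f7e9b3f
  after D1: wrote 2B at 0x1b = 823a
  after D2: wrote 8B at 0x1b = 3a25470edb4b9d60
  after D3: wrote 4B at 0x17 = 9b3f721d
query mem[0x17]=0x9b, mem[0x1d]=0x47, mem[0x02]=0x90, mem[0x1b]=0x3a

MEM[0x17,0x1d,0x02,0x1b] = 9b 47 90 3a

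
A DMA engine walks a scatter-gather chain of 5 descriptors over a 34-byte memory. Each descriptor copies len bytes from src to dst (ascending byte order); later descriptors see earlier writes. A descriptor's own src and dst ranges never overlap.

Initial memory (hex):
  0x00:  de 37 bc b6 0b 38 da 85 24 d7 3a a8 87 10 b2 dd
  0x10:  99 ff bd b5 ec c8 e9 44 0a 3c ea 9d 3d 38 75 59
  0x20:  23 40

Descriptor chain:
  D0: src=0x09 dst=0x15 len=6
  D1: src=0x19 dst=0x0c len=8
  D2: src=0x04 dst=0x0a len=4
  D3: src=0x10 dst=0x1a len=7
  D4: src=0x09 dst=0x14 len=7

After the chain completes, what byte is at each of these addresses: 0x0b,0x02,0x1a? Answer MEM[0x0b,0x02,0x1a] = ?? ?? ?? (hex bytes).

MEM[0x0b,0x02,0x1a] = 38 bc 3d

#0 dst[0x15+6] := {0xd7,0x3a,0xa8,0x87,0x10,0xb2}
#1 dst[0x0c+8] := {0x10,0xb2,0x9d,0x3d,0x38,0x75,0x59,0x23}
#2 dst[0x0a+4] := {0x0b,0x38,0xda,0x85}
#3 dst[0x1a+7] := {0x38,0x75,0x59,0x23,0xec,0xd7,0x3a}
#4 dst[0x14+7] := {0xd7,0x0b,0x38,0xda,0x85,0x9d,0x3d}
query mem[0x0b]=0x38, mem[0x02]=0xbc, mem[0x1a]=0x3d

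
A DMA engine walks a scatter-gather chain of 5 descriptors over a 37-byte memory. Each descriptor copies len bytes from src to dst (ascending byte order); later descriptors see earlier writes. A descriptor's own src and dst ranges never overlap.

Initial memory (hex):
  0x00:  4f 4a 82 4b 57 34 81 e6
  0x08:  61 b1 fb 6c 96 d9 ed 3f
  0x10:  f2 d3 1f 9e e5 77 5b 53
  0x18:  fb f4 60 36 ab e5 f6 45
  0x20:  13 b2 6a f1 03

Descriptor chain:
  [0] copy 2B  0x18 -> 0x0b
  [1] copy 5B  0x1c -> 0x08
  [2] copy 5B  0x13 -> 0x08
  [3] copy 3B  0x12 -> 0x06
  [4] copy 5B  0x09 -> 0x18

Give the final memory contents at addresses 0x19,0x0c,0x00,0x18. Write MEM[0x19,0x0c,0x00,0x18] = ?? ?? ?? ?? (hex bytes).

  after D0: wrote 2B at 0x0b = fbf4
  after D1: wrote 5B at 0x08 = abe5f64513
  after D2: wrote 5B at 0x08 = 9ee5775b53
  after D3: wrote 3B at 0x06 = 1f9ee5
  after D4: wrote 5B at 0x18 = e5775b53d9
query mem[0x19]=0x77, mem[0x0c]=0x53, mem[0x00]=0x4f, mem[0x18]=0xe5

MEM[0x19,0x0c,0x00,0x18] = 77 53 4f e5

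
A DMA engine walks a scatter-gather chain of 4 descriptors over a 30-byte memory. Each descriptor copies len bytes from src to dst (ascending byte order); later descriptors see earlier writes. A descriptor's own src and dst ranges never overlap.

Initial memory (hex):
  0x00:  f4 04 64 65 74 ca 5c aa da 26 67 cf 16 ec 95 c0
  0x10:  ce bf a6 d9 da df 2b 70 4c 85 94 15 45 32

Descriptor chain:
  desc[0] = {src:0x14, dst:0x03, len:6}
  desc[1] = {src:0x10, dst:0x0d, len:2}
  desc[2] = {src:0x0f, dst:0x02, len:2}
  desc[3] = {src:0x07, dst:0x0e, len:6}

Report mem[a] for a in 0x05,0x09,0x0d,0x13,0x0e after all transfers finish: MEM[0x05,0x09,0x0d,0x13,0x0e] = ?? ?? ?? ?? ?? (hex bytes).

#0 dst[0x03+6] := {0xda,0xdf,0x2b,0x70,0x4c,0x85}
#1 dst[0x0d+2] := {0xce,0xbf}
#2 dst[0x02+2] := {0xc0,0xce}
#3 dst[0x0e+6] := {0x4c,0x85,0x26,0x67,0xcf,0x16}
query mem[0x05]=0x2b, mem[0x09]=0x26, mem[0x0d]=0xce, mem[0x13]=0x16, mem[0x0e]=0x4c

MEM[0x05,0x09,0x0d,0x13,0x0e] = 2b 26 ce 16 4c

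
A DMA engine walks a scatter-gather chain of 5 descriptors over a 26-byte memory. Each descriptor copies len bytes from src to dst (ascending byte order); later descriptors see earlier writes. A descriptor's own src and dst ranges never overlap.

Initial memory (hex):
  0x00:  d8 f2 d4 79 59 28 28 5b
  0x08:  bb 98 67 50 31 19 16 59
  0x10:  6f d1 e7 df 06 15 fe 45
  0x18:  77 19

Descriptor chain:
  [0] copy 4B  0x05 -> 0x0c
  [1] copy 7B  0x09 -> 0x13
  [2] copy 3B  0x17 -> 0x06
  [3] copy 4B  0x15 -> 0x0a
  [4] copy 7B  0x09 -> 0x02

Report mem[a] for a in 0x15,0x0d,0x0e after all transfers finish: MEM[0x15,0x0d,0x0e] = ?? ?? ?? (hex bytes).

MEM[0x15,0x0d,0x0e] = 50 5b 5b

  after D0: wrote 4B at 0x0c = 28285bbb
  after D1: wrote 7B at 0x13 = 98675028285bbb
  after D2: wrote 3B at 0x06 = 285bbb
  after D3: wrote 4B at 0x0a = 5028285b
  after D4: wrote 7B at 0x02 = 985028285b5bbb
query mem[0x15]=0x50, mem[0x0d]=0x5b, mem[0x0e]=0x5b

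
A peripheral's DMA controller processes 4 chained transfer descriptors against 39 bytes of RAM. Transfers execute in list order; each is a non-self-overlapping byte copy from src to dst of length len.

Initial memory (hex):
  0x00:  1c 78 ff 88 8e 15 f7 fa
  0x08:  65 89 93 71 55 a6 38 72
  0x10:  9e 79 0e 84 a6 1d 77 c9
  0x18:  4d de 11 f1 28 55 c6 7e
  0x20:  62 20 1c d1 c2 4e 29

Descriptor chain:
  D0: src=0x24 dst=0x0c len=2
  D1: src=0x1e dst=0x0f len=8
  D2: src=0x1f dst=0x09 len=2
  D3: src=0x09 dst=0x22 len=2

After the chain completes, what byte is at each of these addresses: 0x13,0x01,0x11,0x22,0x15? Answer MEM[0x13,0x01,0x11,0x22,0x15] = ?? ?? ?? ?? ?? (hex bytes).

#0 dst[0x0c+2] := {0xc2,0x4e}
#1 dst[0x0f+8] := {0xc6,0x7e,0x62,0x20,0x1c,0xd1,0xc2,0x4e}
#2 dst[0x09+2] := {0x7e,0x62}
#3 dst[0x22+2] := {0x7e,0x62}
query mem[0x13]=0x1c, mem[0x01]=0x78, mem[0x11]=0x62, mem[0x22]=0x7e, mem[0x15]=0xc2

MEM[0x13,0x01,0x11,0x22,0x15] = 1c 78 62 7e c2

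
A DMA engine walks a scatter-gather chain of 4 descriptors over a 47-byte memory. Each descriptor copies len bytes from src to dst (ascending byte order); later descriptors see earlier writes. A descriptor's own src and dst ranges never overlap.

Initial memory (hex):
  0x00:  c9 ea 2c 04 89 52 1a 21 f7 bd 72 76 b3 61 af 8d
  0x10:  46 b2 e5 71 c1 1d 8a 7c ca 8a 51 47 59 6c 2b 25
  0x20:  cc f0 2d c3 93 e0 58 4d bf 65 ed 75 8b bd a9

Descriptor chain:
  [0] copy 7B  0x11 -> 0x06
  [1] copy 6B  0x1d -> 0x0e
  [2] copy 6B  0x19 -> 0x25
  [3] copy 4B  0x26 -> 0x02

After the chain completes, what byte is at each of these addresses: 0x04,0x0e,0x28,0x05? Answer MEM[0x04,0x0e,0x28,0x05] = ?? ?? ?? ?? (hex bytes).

#0 dst[0x06+7] := {0xb2,0xe5,0x71,0xc1,0x1d,0x8a,0x7c}
#1 dst[0x0e+6] := {0x6c,0x2b,0x25,0xcc,0xf0,0x2d}
#2 dst[0x25+6] := {0x8a,0x51,0x47,0x59,0x6c,0x2b}
#3 dst[0x02+4] := {0x51,0x47,0x59,0x6c}
query mem[0x04]=0x59, mem[0x0e]=0x6c, mem[0x28]=0x59, mem[0x05]=0x6c

MEM[0x04,0x0e,0x28,0x05] = 59 6c 59 6c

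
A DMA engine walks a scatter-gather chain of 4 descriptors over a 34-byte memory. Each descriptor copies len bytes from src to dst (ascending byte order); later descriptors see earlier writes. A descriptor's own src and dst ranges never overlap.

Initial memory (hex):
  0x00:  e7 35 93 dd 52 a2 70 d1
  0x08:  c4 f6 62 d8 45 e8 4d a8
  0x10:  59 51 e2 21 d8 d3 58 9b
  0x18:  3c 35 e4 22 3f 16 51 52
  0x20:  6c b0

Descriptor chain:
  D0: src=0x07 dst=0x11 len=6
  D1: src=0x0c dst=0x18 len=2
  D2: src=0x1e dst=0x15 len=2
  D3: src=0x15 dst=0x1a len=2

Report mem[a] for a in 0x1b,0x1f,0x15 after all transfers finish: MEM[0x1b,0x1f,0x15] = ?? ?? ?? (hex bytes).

MEM[0x1b,0x1f,0x15] = 52 52 51

#0 dst[0x11+6] := {0xd1,0xc4,0xf6,0x62,0xd8,0x45}
#1 dst[0x18+2] := {0x45,0xe8}
#2 dst[0x15+2] := {0x51,0x52}
#3 dst[0x1a+2] := {0x51,0x52}
query mem[0x1b]=0x52, mem[0x1f]=0x52, mem[0x15]=0x51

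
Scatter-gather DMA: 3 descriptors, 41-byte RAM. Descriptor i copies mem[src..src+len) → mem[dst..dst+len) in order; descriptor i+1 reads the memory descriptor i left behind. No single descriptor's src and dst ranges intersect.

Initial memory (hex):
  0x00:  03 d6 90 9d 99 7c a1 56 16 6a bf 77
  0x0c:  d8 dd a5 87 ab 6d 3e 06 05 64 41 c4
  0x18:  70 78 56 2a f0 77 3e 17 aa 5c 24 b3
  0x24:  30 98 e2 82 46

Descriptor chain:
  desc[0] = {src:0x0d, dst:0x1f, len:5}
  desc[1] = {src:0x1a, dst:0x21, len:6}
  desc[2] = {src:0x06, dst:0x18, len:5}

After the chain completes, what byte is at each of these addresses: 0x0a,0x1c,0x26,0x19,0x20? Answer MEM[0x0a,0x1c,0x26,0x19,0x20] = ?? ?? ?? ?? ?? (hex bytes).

MEM[0x0a,0x1c,0x26,0x19,0x20] = bf bf dd 56 a5

  after D0: wrote 5B at 0x1f = dda587ab6d
  after D1: wrote 6B at 0x21 = 562af0773edd
  after D2: wrote 5B at 0x18 = a156166abf
query mem[0x0a]=0xbf, mem[0x1c]=0xbf, mem[0x26]=0xdd, mem[0x19]=0x56, mem[0x20]=0xa5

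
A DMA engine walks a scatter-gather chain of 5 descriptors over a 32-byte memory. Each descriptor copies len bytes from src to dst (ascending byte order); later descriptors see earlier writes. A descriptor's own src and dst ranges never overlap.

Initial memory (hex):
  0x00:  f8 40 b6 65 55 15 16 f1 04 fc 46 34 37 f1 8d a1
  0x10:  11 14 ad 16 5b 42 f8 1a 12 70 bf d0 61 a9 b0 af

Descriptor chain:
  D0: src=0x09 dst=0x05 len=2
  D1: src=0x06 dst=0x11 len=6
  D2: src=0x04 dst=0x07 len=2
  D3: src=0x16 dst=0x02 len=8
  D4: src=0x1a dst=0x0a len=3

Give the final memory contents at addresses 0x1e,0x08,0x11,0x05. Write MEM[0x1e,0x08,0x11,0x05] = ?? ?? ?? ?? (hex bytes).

MEM[0x1e,0x08,0x11,0x05] = b0 61 46 70

[0] 0x09->0x05 len=2 : fc 46
[1] 0x06->0x11 len=6 : 46 f1 04 fc 46 34
[2] 0x04->0x07 len=2 : 55 fc
[3] 0x16->0x02 len=8 : 34 1a 12 70 bf d0 61 a9
[4] 0x1a->0x0a len=3 : bf d0 61
query mem[0x1e]=0xb0, mem[0x08]=0x61, mem[0x11]=0x46, mem[0x05]=0x70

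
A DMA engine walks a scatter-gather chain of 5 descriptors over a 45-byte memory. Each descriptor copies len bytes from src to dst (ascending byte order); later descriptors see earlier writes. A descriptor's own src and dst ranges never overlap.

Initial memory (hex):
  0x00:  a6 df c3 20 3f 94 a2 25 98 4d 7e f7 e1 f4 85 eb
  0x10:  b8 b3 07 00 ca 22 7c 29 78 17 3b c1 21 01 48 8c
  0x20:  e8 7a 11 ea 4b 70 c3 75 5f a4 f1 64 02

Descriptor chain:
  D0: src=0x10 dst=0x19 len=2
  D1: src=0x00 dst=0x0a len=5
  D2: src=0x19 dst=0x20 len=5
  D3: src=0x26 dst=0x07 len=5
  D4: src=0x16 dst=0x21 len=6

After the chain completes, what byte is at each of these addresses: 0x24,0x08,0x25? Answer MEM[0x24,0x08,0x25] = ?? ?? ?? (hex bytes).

#0 dst[0x19+2] := {0xb8,0xb3}
#1 dst[0x0a+5] := {0xa6,0xdf,0xc3,0x20,0x3f}
#2 dst[0x20+5] := {0xb8,0xb3,0xc1,0x21,0x01}
#3 dst[0x07+5] := {0xc3,0x75,0x5f,0xa4,0xf1}
#4 dst[0x21+6] := {0x7c,0x29,0x78,0xb8,0xb3,0xc1}
query mem[0x24]=0xb8, mem[0x08]=0x75, mem[0x25]=0xb3

MEM[0x24,0x08,0x25] = b8 75 b3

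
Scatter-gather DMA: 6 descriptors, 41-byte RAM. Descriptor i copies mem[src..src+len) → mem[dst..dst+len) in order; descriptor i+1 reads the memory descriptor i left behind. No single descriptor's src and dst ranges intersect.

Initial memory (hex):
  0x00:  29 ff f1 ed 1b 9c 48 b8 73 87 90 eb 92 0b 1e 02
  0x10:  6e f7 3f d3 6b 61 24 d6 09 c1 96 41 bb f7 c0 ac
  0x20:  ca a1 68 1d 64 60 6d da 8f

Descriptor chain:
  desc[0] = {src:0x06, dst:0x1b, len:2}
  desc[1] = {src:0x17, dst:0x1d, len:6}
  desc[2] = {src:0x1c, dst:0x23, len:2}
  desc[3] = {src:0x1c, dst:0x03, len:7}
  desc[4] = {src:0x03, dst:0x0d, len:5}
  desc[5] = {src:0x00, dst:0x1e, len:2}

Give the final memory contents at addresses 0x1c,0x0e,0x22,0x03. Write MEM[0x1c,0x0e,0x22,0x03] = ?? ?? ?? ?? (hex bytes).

MEM[0x1c,0x0e,0x22,0x03] = b8 d6 b8 b8

D0: mem[0x1b..0x1c] <- [48 b8]
D1: mem[0x1d..0x22] <- [d6 09 c1 96 48 b8]
D2: mem[0x23..0x24] <- [b8 d6]
D3: mem[0x03..0x09] <- [b8 d6 09 c1 96 48 b8]
D4: mem[0x0d..0x11] <- [b8 d6 09 c1 96]
D5: mem[0x1e..0x1f] <- [29 ff]
query mem[0x1c]=0xb8, mem[0x0e]=0xd6, mem[0x22]=0xb8, mem[0x03]=0xb8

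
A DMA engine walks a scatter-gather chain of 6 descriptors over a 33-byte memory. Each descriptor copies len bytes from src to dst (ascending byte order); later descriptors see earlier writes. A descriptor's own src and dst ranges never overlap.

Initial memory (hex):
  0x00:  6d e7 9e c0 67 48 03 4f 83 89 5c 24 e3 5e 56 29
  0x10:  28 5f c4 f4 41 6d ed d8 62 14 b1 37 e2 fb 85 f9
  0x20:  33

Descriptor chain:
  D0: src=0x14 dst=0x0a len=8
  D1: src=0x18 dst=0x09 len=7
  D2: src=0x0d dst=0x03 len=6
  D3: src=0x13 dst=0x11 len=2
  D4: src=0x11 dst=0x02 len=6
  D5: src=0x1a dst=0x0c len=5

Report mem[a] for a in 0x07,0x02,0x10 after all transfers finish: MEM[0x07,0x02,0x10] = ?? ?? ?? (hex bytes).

#0 dst[0x0a+8] := {0x41,0x6d,0xed,0xd8,0x62,0x14,0xb1,0x37}
#1 dst[0x09+7] := {0x62,0x14,0xb1,0x37,0xe2,0xfb,0x85}
#2 dst[0x03+6] := {0xe2,0xfb,0x85,0xb1,0x37,0xc4}
#3 dst[0x11+2] := {0xf4,0x41}
#4 dst[0x02+6] := {0xf4,0x41,0xf4,0x41,0x6d,0xed}
#5 dst[0x0c+5] := {0xb1,0x37,0xe2,0xfb,0x85}
query mem[0x07]=0xed, mem[0x02]=0xf4, mem[0x10]=0x85

MEM[0x07,0x02,0x10] = ed f4 85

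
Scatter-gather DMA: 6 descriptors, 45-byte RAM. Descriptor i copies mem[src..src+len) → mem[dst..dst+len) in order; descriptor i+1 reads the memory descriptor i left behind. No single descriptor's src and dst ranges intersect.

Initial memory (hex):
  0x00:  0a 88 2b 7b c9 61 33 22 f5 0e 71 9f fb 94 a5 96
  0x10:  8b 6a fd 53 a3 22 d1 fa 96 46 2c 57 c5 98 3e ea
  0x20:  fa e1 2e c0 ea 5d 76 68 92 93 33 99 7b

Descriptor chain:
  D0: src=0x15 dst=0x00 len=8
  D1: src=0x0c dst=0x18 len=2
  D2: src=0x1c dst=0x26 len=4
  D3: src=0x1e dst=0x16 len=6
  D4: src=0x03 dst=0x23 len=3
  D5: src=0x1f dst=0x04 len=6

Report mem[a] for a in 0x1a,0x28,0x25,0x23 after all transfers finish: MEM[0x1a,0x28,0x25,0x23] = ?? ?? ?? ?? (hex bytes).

MEM[0x1a,0x28,0x25,0x23] = 2e 3e 2c 96

#0 dst[0x00+8] := {0x22,0xd1,0xfa,0x96,0x46,0x2c,0x57,0xc5}
#1 dst[0x18+2] := {0xfb,0x94}
#2 dst[0x26+4] := {0xc5,0x98,0x3e,0xea}
#3 dst[0x16+6] := {0x3e,0xea,0xfa,0xe1,0x2e,0xc0}
#4 dst[0x23+3] := {0x96,0x46,0x2c}
#5 dst[0x04+6] := {0xea,0xfa,0xe1,0x2e,0x96,0x46}
query mem[0x1a]=0x2e, mem[0x28]=0x3e, mem[0x25]=0x2c, mem[0x23]=0x96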